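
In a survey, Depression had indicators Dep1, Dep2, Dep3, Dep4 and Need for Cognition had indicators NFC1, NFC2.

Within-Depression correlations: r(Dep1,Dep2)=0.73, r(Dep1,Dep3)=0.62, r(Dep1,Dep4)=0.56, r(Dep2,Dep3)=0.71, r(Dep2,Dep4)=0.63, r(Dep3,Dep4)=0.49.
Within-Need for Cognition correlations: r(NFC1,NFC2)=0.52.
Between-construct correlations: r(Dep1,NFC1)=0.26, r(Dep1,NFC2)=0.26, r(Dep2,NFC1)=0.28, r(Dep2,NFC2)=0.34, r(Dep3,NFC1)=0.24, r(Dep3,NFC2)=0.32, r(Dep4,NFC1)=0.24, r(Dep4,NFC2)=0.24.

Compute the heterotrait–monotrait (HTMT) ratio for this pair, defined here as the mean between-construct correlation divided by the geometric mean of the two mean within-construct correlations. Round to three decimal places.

0.479

Between-construct mean = 2.18/8 = 0.2725.
Mean within-Dep = 3.74/6 = 0.6233; mean within-NFC = 0.52/1 = 0.5200.
Geometric mean = √(0.6233 × 0.5200) = 0.5693.
HTMT = 0.2725 / 0.5693 = 0.479.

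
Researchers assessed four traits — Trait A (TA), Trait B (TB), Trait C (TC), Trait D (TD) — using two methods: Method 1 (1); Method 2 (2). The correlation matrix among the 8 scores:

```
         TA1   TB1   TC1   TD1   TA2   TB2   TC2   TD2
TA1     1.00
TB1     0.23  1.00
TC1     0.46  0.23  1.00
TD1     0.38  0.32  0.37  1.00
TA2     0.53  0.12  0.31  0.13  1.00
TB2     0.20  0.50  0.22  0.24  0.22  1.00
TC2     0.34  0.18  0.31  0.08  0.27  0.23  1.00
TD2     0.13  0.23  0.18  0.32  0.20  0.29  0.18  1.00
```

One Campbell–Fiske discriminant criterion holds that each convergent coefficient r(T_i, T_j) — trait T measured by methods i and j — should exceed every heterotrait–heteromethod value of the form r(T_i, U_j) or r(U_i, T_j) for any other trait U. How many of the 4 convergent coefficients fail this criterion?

1

Checking each validity diagonal entry against its comparison values:
TA (methods 1·2): 0.53 vs {0.20, 0.12, 0.34, 0.31, 0.13, 0.13} → pass.
TB (methods 1·2): 0.50 vs {0.12, 0.20, 0.18, 0.22, 0.23, 0.24} → pass.
TC (methods 1·2): 0.31 vs {0.31, 0.34, 0.22, 0.18, 0.18, 0.08} → fail.
TD (methods 1·2): 0.32 vs {0.13, 0.13, 0.24, 0.23, 0.08, 0.18} → pass.
1 of 4 fail.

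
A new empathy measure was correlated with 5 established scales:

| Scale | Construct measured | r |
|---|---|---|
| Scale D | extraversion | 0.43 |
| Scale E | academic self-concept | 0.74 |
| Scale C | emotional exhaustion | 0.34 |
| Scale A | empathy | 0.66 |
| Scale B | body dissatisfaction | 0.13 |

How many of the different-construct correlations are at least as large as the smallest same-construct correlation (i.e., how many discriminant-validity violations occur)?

Convergent (same construct = empathy): Scale A.
Smallest convergent = 0.66. Discriminant values: 0.43, 0.74, 0.34, 0.13; count ≥ 0.66 → 1.

1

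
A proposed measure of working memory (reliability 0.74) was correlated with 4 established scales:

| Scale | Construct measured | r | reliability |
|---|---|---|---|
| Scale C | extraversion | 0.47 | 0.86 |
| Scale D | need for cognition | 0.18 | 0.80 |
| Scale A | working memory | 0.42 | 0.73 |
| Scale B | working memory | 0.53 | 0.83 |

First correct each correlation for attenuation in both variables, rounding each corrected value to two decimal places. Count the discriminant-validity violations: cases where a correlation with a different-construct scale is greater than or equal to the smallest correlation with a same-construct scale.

Disattenuated r (r / √(r_scale · r_new)):
  Scale C (disc): 0.47 / √(0.86·0.74) = 0.59
  Scale D (disc): 0.18 / √(0.80·0.74) = 0.23
  Scale A (conv): 0.42 / √(0.73·0.74) = 0.57
  Scale B (conv): 0.53 / √(0.83·0.74) = 0.68
Smallest convergent = 0.57. Discriminant values: 0.59, 0.23; count ≥ 0.57 → 1.

1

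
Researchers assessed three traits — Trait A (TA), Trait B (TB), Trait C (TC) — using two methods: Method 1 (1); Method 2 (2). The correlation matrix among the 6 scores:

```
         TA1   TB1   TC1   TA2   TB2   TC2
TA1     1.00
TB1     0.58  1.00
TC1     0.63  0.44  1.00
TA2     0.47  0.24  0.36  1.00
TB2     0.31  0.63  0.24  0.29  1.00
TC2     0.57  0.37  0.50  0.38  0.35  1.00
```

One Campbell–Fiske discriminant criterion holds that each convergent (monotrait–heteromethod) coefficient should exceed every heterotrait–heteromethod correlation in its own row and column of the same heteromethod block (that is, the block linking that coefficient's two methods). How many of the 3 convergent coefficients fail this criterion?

Each convergent coefficient versus the relevant comparison correlations:
TA (methods 1·2): 0.47 vs {0.31, 0.24, 0.57, 0.36} → fail.
TB (methods 1·2): 0.63 vs {0.24, 0.31, 0.37, 0.24} → pass.
TC (methods 1·2): 0.50 vs {0.36, 0.57, 0.24, 0.37} → fail.
2 of 3 fail.

2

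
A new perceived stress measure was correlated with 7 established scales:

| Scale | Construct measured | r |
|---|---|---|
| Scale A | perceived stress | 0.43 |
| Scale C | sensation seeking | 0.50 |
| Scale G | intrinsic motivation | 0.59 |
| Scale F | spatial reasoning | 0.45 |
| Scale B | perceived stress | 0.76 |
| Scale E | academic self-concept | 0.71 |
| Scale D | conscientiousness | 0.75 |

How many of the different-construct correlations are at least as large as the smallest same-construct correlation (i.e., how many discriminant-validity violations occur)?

5

Convergent (same construct = perceived stress): Scale A, Scale B.
Smallest convergent = 0.43. Discriminant values: 0.50, 0.59, 0.45, 0.71, 0.75; count ≥ 0.43 → 5.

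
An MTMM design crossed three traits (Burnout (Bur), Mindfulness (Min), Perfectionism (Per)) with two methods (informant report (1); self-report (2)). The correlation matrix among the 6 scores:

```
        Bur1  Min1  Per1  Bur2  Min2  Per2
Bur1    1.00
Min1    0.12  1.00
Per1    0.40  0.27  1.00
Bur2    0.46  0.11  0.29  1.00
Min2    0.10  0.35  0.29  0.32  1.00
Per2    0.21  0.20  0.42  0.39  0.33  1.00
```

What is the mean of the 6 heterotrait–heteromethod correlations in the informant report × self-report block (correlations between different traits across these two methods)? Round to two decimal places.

HTHM values (method 1 × method 2): 0.10, 0.21, 0.11, 0.20, 0.29, 0.29; mean = 1.20/6 = 0.20.

0.20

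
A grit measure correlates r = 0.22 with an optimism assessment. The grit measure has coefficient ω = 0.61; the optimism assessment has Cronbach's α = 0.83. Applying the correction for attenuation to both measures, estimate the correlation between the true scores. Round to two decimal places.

0.31

r_true = r_obs / √(r_xx · r_yy) = 0.22 / √(0.61 × 0.83) = 0.22 / √0.5063 = 0.22 / 0.7115 ≈ 0.31.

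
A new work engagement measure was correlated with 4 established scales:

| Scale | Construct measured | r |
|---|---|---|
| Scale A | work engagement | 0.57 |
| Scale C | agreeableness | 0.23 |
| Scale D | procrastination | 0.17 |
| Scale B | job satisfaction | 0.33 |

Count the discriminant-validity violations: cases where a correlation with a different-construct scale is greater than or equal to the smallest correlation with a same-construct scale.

0

Convergent (same construct = work engagement): Scale A.
Smallest convergent = 0.57. Discriminant values: 0.23, 0.17, 0.33; count ≥ 0.57 → 0.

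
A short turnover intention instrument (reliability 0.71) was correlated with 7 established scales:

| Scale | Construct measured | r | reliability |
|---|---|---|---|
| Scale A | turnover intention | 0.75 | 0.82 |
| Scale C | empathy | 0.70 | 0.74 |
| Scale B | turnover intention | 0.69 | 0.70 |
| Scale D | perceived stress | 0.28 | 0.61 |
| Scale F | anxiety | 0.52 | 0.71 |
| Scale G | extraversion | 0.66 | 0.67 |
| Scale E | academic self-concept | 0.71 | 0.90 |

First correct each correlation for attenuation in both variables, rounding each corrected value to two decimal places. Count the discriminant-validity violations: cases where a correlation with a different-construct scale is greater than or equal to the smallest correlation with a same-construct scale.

0

Disattenuated r (r / √(r_scale · r_new)):
  Scale A (conv): 0.75 / √(0.82·0.71) = 0.98
  Scale C (disc): 0.70 / √(0.74·0.71) = 0.97
  Scale B (conv): 0.69 / √(0.70·0.71) = 0.98
  Scale D (disc): 0.28 / √(0.61·0.71) = 0.43
  Scale F (disc): 0.52 / √(0.71·0.71) = 0.73
  Scale G (disc): 0.66 / √(0.67·0.71) = 0.96
  Scale E (disc): 0.71 / √(0.90·0.71) = 0.89
Smallest convergent = 0.98. Discriminant values: 0.97, 0.43, 0.73, 0.96, 0.89; count ≥ 0.98 → 0.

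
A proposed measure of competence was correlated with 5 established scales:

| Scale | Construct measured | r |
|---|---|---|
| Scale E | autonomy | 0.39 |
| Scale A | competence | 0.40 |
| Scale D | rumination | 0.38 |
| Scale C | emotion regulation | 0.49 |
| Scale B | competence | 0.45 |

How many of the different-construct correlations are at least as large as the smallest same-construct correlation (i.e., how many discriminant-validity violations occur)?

1

Convergent (same construct = competence): Scale A, Scale B.
Smallest convergent = 0.40. Discriminant values: 0.39, 0.38, 0.49; count ≥ 0.40 → 1.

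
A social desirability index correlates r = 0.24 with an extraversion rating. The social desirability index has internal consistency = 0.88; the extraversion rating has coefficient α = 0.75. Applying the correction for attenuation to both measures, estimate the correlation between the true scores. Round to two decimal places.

0.30

r_true = r_obs / √(r_xx · r_yy) = 0.24 / √(0.88 × 0.75) = 0.24 / √0.6600 = 0.24 / 0.8124 ≈ 0.30.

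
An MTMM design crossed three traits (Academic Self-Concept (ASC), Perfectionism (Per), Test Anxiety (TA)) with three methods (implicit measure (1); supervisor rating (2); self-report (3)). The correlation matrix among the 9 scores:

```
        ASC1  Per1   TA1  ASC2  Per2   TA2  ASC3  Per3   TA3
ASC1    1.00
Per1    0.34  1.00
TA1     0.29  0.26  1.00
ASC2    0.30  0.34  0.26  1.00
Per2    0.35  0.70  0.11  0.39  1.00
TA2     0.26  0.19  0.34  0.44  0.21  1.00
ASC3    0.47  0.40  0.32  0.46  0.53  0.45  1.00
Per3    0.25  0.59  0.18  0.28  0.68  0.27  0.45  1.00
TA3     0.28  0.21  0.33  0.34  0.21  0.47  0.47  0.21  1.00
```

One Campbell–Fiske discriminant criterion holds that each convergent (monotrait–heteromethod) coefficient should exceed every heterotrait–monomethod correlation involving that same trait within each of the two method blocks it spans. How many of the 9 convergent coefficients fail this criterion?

6

Convergent coefficients and their comparison sets:
ASC (methods 1·2): 0.30 vs {0.34, 0.39, 0.29, 0.44} → fail.
ASC (methods 1·3): 0.47 vs {0.34, 0.45, 0.29, 0.47} → fail.
ASC (methods 2·3): 0.46 vs {0.39, 0.45, 0.44, 0.47} → fail.
Per (methods 1·2): 0.70 vs {0.34, 0.39, 0.26, 0.21} → pass.
Per (methods 1·3): 0.59 vs {0.34, 0.45, 0.26, 0.21} → pass.
Per (methods 2·3): 0.68 vs {0.39, 0.45, 0.21, 0.21} → pass.
TA (methods 1·2): 0.34 vs {0.29, 0.44, 0.26, 0.21} → fail.
TA (methods 1·3): 0.33 vs {0.29, 0.47, 0.26, 0.21} → fail.
TA (methods 2·3): 0.47 vs {0.44, 0.47, 0.21, 0.21} → fail.
6 of 9 fail.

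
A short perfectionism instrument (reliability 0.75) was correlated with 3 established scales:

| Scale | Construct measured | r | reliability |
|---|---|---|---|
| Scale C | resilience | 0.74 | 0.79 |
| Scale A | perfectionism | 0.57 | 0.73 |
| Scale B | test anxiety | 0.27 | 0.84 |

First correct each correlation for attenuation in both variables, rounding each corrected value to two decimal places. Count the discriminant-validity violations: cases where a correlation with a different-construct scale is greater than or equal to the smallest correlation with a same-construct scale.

1

Disattenuated r (r / √(r_scale · r_new)):
  Scale C (disc): 0.74 / √(0.79·0.75) = 0.96
  Scale A (conv): 0.57 / √(0.73·0.75) = 0.77
  Scale B (disc): 0.27 / √(0.84·0.75) = 0.34
Smallest convergent = 0.77. Discriminant values: 0.96, 0.34; count ≥ 0.77 → 1.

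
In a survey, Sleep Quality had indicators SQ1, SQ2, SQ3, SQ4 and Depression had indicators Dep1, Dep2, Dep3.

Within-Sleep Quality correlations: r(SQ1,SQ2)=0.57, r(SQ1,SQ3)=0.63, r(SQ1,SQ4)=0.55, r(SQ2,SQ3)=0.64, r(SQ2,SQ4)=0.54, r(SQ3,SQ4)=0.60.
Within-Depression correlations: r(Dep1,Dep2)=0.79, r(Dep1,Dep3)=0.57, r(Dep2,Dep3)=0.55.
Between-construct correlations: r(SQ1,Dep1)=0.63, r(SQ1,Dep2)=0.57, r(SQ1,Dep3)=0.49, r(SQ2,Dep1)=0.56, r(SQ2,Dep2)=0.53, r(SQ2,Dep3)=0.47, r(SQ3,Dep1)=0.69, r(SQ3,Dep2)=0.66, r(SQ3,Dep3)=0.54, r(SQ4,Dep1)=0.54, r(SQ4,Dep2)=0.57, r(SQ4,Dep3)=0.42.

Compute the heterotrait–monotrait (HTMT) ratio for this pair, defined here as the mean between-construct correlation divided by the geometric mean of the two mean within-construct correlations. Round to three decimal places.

Mean heterotrait r = 6.67/12 = 0.5558.
Mean within-SQ = 3.53/6 = 0.5883; mean within-Dep = 1.91/3 = 0.6367.
Geometric mean = √(0.5883 × 0.6367) = 0.6120.
HTMT = 0.5558 / 0.6120 = 0.908.

0.908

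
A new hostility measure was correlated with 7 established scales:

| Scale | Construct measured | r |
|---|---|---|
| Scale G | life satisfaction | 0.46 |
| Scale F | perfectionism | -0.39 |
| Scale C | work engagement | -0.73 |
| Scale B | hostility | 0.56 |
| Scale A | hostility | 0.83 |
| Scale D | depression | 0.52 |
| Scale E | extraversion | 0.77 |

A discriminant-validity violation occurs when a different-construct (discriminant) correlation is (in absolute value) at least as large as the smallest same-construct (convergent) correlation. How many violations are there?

Convergent (same construct = hostility): Scale B, Scale A.
Smallest convergent = 0.56. Discriminant |r|: 0.46, 0.39, 0.73, 0.52, 0.77; count ≥ 0.56 → 2.

2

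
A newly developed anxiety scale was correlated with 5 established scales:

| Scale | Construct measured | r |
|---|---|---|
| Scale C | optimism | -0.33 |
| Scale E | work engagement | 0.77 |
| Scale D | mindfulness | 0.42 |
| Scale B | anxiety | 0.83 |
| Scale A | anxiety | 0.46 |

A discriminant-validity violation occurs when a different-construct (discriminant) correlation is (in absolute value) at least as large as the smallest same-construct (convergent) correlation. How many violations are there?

Convergent (same construct = anxiety): Scale B, Scale A.
Smallest convergent = 0.46. Discriminant |r|: 0.33, 0.77, 0.42; count ≥ 0.46 → 1.

1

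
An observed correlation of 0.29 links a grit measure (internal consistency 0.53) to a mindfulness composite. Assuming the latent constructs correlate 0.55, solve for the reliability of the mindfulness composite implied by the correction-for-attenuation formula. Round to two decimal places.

r_true = r_obs / √(r_xx · r_yy) ⇒ 0.55 = 0.29 / √(0.53 · r_yy).
√(0.53 · r_yy) = 0.29 / 0.55 = 0.5273; 0.53 · r_yy = 0.2780; r_yy = 0.2780 / 0.53 ≈ 0.52.

0.52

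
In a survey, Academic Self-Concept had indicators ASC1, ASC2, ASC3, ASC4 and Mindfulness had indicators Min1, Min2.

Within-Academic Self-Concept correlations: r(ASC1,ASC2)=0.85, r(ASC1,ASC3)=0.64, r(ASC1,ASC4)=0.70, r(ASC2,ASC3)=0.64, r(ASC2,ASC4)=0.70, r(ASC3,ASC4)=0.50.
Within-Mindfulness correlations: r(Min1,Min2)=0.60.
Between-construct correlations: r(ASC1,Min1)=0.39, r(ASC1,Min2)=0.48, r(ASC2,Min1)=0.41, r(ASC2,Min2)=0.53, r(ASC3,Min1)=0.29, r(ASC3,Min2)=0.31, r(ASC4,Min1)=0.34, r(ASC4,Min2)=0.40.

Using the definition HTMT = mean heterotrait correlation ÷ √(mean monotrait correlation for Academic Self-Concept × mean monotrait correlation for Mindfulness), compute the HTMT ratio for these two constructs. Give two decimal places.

Between-construct mean = 3.15/8 = 0.3938.
Mean within-ASC = 4.03/6 = 0.6717; mean within-Min = 0.60/1 = 0.6000.
Geometric mean = √(0.6717 × 0.6000) = 0.6348.
HTMT = 0.3938 / 0.6348 = 0.62.

0.62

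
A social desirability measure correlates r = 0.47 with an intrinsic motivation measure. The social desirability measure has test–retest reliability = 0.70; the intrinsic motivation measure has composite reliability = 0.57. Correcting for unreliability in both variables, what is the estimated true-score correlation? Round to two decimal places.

0.74

r_true = r_obs / √(r_xx · r_yy) = 0.47 / √(0.70 × 0.57) = 0.47 / √0.3990 = 0.47 / 0.6317 ≈ 0.74.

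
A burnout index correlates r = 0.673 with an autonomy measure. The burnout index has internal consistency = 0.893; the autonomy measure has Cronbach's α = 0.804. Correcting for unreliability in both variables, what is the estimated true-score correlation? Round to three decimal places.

0.794

r_true = r_obs / √(r_xx · r_yy) = 0.673 / √(0.893 × 0.804) = 0.673 / √0.717972 = 0.673 / 0.8473 ≈ 0.794.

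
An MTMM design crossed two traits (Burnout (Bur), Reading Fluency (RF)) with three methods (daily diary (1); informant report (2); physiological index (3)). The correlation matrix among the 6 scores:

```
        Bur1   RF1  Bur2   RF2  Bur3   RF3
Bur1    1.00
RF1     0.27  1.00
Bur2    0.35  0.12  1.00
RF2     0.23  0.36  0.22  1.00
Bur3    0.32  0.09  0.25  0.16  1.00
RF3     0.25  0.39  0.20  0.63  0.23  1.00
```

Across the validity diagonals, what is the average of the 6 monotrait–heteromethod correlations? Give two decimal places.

0.38

Convergent values: 0.35, 0.32, 0.25, 0.36, 0.39, 0.63; mean = 2.30/6 = 0.38.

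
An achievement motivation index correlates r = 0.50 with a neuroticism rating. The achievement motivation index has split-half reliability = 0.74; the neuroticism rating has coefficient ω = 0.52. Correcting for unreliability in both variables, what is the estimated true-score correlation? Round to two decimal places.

r_true = r_obs / √(r_xx · r_yy) = 0.50 / √(0.74 × 0.52) = 0.50 / √0.3848 = 0.50 / 0.6203 ≈ 0.81.

0.81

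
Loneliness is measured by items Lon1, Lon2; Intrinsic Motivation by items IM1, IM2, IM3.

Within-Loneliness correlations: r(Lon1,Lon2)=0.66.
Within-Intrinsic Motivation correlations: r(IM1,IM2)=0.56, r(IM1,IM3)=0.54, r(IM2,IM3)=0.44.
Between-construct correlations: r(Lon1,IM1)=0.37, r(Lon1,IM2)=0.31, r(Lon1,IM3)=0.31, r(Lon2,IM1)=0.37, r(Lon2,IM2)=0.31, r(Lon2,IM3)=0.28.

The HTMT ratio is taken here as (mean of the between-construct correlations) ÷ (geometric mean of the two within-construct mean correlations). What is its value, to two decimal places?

0.56

Between-construct mean = 1.95/6 = 0.3250.
Mean within-Lon = 0.66/1 = 0.6600; mean within-IM = 1.54/3 = 0.5133.
Geometric mean = √(0.6600 × 0.5133) = 0.5820.
HTMT = 0.3250 / 0.5820 = 0.56.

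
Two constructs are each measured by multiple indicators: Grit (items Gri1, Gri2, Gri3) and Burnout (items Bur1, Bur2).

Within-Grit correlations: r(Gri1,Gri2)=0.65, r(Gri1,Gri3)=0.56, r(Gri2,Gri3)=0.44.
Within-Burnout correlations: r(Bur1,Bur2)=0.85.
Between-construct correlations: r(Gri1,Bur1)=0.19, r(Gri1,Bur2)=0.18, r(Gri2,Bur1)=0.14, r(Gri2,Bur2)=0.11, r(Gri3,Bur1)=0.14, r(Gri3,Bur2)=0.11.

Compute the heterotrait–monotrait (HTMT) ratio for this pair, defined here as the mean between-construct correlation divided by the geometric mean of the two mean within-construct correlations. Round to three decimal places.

0.212

Mean heterotrait r = 0.87/6 = 0.1450.
Mean within-Gri = 1.65/3 = 0.5500; mean within-Bur = 0.85/1 = 0.8500.
Geometric mean = √(0.5500 × 0.8500) = 0.6837.
HTMT = 0.1450 / 0.6837 = 0.212.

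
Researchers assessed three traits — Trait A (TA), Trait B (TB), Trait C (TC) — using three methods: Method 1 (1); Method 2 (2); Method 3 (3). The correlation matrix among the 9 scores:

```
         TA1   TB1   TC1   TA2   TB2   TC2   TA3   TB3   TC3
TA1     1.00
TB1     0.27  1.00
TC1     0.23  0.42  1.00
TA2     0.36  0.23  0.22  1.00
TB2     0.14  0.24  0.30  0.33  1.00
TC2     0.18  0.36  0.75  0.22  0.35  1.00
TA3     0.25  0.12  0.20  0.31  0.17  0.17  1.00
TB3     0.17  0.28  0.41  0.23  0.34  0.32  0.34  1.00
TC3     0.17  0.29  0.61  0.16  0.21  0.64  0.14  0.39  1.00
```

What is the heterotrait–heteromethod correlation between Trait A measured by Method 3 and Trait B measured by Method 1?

Different traits and methods: r(TA3, TB1) = 0.12.

0.12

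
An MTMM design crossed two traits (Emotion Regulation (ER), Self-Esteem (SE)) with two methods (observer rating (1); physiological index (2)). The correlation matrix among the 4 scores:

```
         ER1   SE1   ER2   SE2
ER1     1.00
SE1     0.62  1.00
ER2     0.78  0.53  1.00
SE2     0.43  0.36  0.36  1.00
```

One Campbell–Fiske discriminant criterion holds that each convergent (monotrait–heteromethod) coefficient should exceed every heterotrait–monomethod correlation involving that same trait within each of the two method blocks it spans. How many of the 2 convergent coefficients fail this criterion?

Each convergent coefficient versus the relevant comparison correlations:
ER (methods 1·2): 0.78 vs {0.62, 0.36} → pass.
SE (methods 1·2): 0.36 vs {0.62, 0.36} → fail.
1 of 2 fail.

1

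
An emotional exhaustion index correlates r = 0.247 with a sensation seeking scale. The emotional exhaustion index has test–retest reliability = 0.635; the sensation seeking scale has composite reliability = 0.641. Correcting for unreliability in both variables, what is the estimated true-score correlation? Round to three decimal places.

r_true = r_obs / √(r_xx · r_yy) = 0.247 / √(0.635 × 0.641) = 0.247 / √0.407035 = 0.247 / 0.6380 ≈ 0.387.

0.387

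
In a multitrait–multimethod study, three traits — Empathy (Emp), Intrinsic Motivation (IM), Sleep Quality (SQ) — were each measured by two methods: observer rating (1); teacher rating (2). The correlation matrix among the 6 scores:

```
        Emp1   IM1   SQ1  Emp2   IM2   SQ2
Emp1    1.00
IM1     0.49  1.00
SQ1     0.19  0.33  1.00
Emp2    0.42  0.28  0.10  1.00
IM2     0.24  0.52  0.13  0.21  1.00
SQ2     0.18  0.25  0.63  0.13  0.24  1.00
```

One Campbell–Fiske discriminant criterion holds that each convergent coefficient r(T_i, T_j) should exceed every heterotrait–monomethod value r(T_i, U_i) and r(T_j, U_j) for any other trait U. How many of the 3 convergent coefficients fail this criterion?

Checking each validity diagonal entry against its comparison values:
Emp (methods 1·2): 0.42 vs {0.49, 0.21, 0.19, 0.13} → fail.
IM (methods 1·2): 0.52 vs {0.49, 0.21, 0.33, 0.24} → pass.
SQ (methods 1·2): 0.63 vs {0.19, 0.13, 0.33, 0.24} → pass.
1 of 3 fail.

1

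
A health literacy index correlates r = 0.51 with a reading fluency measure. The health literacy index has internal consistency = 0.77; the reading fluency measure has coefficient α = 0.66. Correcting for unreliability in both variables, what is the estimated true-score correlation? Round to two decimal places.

r_true = r_obs / √(r_xx · r_yy) = 0.51 / √(0.77 × 0.66) = 0.51 / √0.5082 = 0.51 / 0.7129 ≈ 0.72.

0.72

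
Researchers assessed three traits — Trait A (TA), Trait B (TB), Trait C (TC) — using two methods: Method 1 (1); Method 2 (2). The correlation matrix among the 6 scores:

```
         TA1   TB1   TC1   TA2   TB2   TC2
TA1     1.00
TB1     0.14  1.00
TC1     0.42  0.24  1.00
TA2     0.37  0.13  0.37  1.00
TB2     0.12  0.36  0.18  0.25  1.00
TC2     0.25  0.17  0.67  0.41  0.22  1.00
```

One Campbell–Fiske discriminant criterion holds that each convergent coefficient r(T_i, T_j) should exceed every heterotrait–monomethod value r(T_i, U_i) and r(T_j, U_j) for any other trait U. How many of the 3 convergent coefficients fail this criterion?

1

Each convergent coefficient versus the relevant comparison correlations:
TA (methods 1·2): 0.37 vs {0.14, 0.25, 0.42, 0.41} → fail.
TB (methods 1·2): 0.36 vs {0.14, 0.25, 0.24, 0.22} → pass.
TC (methods 1·2): 0.67 vs {0.42, 0.41, 0.24, 0.22} → pass.
1 of 3 fail.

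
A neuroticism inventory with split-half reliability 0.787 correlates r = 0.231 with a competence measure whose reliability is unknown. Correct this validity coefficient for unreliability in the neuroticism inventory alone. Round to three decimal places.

Single correction: r_c = r_obs / √r_xx = 0.231 / √0.787 = 0.231 / 0.8871 ≈ 0.260.

0.260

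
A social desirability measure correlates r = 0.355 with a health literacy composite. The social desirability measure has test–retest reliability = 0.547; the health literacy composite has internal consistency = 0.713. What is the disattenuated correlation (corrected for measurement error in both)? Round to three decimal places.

0.568

r_true = r_obs / √(r_xx · r_yy) = 0.355 / √(0.547 × 0.713) = 0.355 / √0.390011 = 0.355 / 0.6245 ≈ 0.568.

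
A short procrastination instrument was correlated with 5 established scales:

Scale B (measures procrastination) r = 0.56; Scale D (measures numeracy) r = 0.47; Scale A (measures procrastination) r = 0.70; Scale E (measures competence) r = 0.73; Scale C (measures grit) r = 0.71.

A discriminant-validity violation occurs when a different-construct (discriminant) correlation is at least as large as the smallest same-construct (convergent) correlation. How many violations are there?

Convergent (same construct = procrastination): Scale B, Scale A.
Smallest convergent = 0.56. Discriminant values: 0.47, 0.73, 0.71; count ≥ 0.56 → 2.

2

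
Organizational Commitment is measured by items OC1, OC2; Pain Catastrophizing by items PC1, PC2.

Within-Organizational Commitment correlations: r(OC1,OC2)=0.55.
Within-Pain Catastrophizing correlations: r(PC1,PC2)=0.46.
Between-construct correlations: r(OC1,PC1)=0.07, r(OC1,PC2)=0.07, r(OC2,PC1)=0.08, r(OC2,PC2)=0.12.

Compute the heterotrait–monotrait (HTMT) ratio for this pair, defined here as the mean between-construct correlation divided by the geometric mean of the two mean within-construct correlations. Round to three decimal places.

0.169

Between-construct mean = 0.34/4 = 0.0850.
Mean within-OC = 0.55/1 = 0.5500; mean within-PC = 0.46/1 = 0.4600.
Geometric mean = √(0.5500 × 0.4600) = 0.5030.
HTMT = 0.0850 / 0.5030 = 0.169.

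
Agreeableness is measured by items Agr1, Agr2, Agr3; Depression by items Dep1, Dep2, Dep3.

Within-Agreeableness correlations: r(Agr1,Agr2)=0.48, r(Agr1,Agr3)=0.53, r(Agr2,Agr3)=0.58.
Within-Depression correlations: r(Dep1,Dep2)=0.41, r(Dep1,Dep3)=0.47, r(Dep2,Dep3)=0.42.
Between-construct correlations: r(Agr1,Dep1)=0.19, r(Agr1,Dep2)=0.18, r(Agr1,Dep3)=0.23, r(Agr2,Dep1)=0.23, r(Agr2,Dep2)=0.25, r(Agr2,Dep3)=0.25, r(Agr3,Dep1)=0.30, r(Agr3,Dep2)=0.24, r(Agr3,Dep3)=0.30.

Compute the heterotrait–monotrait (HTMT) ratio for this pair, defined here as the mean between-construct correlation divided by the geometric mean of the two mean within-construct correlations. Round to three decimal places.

0.503

Mean between = 2.17/9 = 0.2411.
Mean within-Agr = 1.59/3 = 0.5300; mean within-Dep = 1.30/3 = 0.4333.
Geometric mean = √(0.5300 × 0.4333) = 0.4792.
HTMT = 0.2411 / 0.4792 = 0.503.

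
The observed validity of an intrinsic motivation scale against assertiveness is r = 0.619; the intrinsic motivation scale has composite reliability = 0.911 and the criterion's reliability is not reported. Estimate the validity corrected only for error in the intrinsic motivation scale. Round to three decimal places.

0.649

Single correction: r_c = r_obs / √r_xx = 0.619 / √0.911 = 0.619 / 0.9545 ≈ 0.649.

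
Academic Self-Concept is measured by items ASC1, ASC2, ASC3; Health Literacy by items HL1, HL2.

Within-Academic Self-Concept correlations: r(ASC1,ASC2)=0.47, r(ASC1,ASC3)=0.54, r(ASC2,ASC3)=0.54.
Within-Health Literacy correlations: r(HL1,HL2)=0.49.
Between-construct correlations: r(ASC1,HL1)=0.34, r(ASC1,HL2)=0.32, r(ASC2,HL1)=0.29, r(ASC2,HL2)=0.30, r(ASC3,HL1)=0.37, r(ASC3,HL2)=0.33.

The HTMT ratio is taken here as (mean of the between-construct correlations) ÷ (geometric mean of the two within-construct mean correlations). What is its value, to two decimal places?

Between-construct mean = 1.95/6 = 0.3250.
Mean within-ASC = 1.55/3 = 0.5167; mean within-HL = 0.49/1 = 0.4900.
Geometric mean = √(0.5167 × 0.4900) = 0.5032.
HTMT = 0.3250 / 0.5032 = 0.65.

0.65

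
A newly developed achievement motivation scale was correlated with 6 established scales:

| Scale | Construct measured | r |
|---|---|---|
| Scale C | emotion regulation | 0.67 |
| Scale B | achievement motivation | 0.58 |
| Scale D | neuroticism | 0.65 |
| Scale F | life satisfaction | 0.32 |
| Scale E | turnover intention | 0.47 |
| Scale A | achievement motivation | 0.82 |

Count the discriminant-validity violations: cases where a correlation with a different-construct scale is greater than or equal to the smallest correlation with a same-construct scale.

Convergent (same construct = achievement motivation): Scale B, Scale A.
Smallest convergent = 0.58. Discriminant values: 0.67, 0.65, 0.32, 0.47; count ≥ 0.58 → 2.

2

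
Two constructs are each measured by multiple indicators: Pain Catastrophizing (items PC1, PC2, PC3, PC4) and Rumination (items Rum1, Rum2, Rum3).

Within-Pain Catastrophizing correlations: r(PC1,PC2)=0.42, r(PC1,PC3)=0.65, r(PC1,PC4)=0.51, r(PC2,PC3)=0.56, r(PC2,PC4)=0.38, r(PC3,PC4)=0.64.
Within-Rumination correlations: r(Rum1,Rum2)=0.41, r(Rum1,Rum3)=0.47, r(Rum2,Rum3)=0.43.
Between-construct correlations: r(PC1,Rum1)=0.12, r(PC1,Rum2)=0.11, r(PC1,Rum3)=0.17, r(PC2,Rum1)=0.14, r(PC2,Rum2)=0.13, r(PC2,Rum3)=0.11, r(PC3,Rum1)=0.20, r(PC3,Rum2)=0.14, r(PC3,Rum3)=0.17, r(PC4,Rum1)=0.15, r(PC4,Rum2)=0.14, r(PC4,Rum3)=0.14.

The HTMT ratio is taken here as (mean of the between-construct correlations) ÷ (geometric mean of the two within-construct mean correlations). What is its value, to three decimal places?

0.299

Between-construct mean = 1.72/12 = 0.1433.
Mean within-PC = 3.16/6 = 0.5267; mean within-Rum = 1.31/3 = 0.4367.
Geometric mean = √(0.5267 × 0.4367) = 0.4796.
HTMT = 0.1433 / 0.4796 = 0.299.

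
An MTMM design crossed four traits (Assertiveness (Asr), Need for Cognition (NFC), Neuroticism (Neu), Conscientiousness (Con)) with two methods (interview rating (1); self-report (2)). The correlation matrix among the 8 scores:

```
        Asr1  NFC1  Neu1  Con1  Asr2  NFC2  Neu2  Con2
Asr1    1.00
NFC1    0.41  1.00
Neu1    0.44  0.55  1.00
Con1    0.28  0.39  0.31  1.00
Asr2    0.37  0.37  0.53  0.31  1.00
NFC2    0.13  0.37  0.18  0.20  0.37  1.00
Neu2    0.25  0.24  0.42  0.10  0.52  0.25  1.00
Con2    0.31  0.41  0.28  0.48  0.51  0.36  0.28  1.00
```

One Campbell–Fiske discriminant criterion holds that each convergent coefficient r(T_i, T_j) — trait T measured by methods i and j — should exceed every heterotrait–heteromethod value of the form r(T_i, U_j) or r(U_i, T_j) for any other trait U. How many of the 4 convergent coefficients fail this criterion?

Each convergent coefficient versus the relevant comparison correlations:
Asr (methods 1·2): 0.37 vs {0.13, 0.37, 0.25, 0.53, 0.31, 0.31} → fail.
NFC (methods 1·2): 0.37 vs {0.37, 0.13, 0.24, 0.18, 0.41, 0.20} → fail.
Neu (methods 1·2): 0.42 vs {0.53, 0.25, 0.18, 0.24, 0.28, 0.10} → fail.
Con (methods 1·2): 0.48 vs {0.31, 0.31, 0.20, 0.41, 0.10, 0.28} → pass.
3 of 4 fail.

3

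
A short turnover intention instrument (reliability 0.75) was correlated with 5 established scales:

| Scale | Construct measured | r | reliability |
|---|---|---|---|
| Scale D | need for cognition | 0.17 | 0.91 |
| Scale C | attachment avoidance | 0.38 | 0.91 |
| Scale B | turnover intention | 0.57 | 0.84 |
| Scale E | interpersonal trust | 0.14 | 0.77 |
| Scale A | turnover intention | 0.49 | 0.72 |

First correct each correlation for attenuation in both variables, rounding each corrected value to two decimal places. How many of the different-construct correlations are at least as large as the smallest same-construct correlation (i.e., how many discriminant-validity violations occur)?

Disattenuated r (r / √(r_scale · r_new)):
  Scale D (disc): 0.17 / √(0.91·0.75) = 0.21
  Scale C (disc): 0.38 / √(0.91·0.75) = 0.46
  Scale B (conv): 0.57 / √(0.84·0.75) = 0.72
  Scale E (disc): 0.14 / √(0.77·0.75) = 0.18
  Scale A (conv): 0.49 / √(0.72·0.75) = 0.67
Smallest convergent = 0.67. Discriminant values: 0.21, 0.46, 0.18; count ≥ 0.67 → 0.

0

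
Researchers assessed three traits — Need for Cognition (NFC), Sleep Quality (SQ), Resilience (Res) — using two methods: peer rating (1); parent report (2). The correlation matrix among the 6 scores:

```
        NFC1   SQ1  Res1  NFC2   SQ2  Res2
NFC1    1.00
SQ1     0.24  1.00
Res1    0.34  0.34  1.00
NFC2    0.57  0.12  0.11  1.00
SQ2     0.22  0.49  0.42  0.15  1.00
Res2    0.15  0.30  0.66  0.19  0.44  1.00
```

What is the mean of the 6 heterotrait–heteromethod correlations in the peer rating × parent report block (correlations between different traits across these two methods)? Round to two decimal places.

0.22

HTHM values (method 1 × method 2): 0.22, 0.15, 0.12, 0.30, 0.11, 0.42; mean = 1.32/6 = 0.22.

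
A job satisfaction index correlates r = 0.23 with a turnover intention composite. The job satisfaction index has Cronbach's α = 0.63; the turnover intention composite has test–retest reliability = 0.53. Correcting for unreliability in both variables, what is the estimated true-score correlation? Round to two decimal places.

0.40

r_true = r_obs / √(r_xx · r_yy) = 0.23 / √(0.63 × 0.53) = 0.23 / √0.3339 = 0.23 / 0.5778 ≈ 0.40.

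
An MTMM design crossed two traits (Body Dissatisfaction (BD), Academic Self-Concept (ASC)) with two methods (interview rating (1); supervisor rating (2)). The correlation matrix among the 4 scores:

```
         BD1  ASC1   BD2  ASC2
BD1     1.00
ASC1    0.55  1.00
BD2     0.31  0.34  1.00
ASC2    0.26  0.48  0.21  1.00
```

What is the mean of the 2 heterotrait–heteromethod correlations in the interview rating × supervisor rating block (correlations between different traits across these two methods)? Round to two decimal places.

0.30

HTHM values (method 1 × method 2): 0.26, 0.34; mean = 0.60/2 = 0.30.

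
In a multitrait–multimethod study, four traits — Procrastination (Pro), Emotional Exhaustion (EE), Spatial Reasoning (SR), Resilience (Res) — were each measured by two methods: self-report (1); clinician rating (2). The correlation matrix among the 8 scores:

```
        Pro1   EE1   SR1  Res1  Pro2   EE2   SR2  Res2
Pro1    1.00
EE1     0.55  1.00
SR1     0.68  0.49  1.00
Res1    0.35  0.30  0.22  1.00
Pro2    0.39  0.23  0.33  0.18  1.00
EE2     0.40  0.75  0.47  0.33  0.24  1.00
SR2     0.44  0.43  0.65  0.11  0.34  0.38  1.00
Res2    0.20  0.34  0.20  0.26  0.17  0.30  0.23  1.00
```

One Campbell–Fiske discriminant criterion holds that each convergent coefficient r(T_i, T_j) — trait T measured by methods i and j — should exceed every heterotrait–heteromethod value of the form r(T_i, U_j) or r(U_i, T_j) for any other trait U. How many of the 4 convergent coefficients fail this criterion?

Convergent coefficients and their comparison sets:
Pro (methods 1·2): 0.39 vs {0.40, 0.23, 0.44, 0.33, 0.20, 0.18} → fail.
EE (methods 1·2): 0.75 vs {0.23, 0.40, 0.43, 0.47, 0.34, 0.33} → pass.
SR (methods 1·2): 0.65 vs {0.33, 0.44, 0.47, 0.43, 0.20, 0.11} → pass.
Res (methods 1·2): 0.26 vs {0.18, 0.20, 0.33, 0.34, 0.11, 0.20} → fail.
2 of 4 fail.

2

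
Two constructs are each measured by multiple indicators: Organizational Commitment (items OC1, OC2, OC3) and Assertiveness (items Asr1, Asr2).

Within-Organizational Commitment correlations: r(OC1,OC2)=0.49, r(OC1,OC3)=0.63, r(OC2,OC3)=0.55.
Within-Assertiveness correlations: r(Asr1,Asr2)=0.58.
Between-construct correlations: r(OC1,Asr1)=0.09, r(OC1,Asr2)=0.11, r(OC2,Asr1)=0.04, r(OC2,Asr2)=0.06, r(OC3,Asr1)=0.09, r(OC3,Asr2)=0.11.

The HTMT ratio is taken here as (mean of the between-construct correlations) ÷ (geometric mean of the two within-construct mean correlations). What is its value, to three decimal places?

Mean heterotrait r = 0.50/6 = 0.0833.
Mean within-OC = 1.67/3 = 0.5567; mean within-Asr = 0.58/1 = 0.5800.
Geometric mean = √(0.5567 × 0.5800) = 0.5682.
HTMT = 0.0833 / 0.5682 = 0.147.

0.147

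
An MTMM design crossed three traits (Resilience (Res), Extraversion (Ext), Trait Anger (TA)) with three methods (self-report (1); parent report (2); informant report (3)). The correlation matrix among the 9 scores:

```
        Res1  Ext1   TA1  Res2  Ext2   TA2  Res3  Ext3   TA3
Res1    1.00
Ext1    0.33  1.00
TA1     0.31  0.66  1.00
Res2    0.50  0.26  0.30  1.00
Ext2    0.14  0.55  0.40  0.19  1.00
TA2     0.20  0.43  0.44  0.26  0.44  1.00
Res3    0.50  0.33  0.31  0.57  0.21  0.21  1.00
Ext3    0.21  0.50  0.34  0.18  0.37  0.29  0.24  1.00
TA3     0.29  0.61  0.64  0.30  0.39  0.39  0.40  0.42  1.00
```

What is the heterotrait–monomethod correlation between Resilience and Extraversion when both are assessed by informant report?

Different traits, same method: r(Res3, Ext3) = 0.24.

0.24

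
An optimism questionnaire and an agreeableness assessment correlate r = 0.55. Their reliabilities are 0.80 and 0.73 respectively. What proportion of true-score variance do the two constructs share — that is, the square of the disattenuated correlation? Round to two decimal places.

0.52

Disattenuated r = 0.55 / √(0.80 × 0.73) = 0.55 / 0.7642 = 0.7197.
Shared true-score variance = 0.7197² = 0.5180 ≈ 0.52.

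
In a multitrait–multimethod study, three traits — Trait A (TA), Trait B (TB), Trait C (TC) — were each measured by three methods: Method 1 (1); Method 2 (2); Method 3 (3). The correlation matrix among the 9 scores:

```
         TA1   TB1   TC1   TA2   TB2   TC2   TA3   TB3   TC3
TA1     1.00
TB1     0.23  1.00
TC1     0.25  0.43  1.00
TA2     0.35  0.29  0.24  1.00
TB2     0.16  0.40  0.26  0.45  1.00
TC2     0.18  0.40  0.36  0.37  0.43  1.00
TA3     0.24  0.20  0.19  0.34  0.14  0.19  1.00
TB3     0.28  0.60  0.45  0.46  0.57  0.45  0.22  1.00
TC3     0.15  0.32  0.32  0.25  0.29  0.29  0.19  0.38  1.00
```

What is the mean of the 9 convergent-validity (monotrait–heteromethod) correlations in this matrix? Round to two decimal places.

0.39

Convergent values: 0.35, 0.24, 0.34, 0.40, 0.60, 0.57, 0.36, 0.32, 0.29; mean = 3.47/9 = 0.39.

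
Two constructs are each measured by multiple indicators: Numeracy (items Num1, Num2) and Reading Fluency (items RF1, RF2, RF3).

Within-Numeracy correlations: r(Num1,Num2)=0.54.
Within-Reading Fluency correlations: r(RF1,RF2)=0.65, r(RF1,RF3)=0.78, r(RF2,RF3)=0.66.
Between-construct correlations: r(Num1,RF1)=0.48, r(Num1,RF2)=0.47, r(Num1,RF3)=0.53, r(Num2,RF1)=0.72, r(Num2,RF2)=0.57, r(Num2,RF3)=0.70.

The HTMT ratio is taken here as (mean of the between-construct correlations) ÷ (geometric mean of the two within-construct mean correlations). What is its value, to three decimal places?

0.943

Mean between = 3.47/6 = 0.5783.
Mean within-Num = 0.54/1 = 0.5400; mean within-RF = 2.09/3 = 0.6967.
Geometric mean = √(0.5400 × 0.6967) = 0.6134.
HTMT = 0.5783 / 0.6134 = 0.943.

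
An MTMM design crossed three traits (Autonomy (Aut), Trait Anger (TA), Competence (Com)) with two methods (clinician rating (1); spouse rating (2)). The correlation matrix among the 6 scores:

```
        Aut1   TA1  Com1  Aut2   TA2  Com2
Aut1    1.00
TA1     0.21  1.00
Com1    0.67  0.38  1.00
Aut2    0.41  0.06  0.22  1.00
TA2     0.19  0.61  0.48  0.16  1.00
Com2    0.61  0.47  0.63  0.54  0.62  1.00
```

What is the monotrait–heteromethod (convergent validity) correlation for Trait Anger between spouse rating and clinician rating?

Same trait (TA), different methods: r(TA2, TA1) = 0.61.

0.61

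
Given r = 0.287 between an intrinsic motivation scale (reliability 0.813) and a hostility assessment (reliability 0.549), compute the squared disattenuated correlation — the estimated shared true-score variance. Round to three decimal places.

Disattenuated r = 0.287 / √(0.813 × 0.549) = 0.287 / 0.6681 = 0.4296.
Shared true-score variance = 0.4296² = 0.1846 ≈ 0.185.

0.185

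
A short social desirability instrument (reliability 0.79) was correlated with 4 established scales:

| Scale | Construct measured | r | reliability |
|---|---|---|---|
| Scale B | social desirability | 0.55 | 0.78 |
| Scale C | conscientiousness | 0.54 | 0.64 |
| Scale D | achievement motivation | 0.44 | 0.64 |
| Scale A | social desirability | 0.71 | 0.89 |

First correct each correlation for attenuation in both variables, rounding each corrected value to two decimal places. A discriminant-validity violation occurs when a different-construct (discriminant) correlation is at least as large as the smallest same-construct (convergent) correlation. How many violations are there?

Disattenuated r (r / √(r_scale · r_new)):
  Scale B (conv): 0.55 / √(0.78·0.79) = 0.70
  Scale C (disc): 0.54 / √(0.64·0.79) = 0.76
  Scale D (disc): 0.44 / √(0.64·0.79) = 0.62
  Scale A (conv): 0.71 / √(0.89·0.79) = 0.85
Smallest convergent = 0.70. Discriminant values: 0.76, 0.62; count ≥ 0.70 → 1.

1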